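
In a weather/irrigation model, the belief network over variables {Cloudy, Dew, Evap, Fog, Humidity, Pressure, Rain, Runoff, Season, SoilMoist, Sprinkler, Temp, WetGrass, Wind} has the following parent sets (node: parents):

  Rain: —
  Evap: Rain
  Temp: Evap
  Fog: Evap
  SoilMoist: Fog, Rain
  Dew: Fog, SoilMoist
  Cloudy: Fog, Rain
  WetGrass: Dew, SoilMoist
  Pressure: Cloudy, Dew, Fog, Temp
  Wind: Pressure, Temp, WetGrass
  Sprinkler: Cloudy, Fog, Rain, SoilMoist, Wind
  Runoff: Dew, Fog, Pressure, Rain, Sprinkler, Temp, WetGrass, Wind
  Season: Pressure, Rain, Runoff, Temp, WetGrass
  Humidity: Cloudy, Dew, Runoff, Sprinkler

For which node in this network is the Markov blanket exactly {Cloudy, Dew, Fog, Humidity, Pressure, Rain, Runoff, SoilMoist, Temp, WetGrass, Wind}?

Sprinkler

The target node must have every member of {Cloudy, Dew, Fog, Humidity, Pressure, Rain, Runoff, SoilMoist, Temp, WetGrass, Wind} as a parent, child, or co-parent, and no others.
Parents of Sprinkler: Cloudy, Fog, Rain, SoilMoist, Wind; children: Humidity, Runoff; co-parents: Cloudy, Dew, Fog, Pressure, Rain, Runoff, Temp, WetGrass, Wind.
These exactly cover the given set, so the node is Sprinkler.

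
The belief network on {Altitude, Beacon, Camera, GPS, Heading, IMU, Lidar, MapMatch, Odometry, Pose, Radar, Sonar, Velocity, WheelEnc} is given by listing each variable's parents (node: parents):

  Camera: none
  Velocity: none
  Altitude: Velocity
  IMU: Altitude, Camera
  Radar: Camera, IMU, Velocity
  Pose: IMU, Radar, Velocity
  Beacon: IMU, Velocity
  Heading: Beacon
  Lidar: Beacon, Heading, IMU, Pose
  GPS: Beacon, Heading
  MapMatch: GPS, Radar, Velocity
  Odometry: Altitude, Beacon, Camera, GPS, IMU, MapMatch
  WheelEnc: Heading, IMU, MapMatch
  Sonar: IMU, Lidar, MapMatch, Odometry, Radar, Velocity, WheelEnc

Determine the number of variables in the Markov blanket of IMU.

13

Pa(IMU) = {Altitude, Camera}.
IMU's children: Beacon, Lidar, Odometry, Pose, Radar, Sonar, WheelEnc.
For each child, the remaining parents (spouses of IMU):
  Radar's other parents are Camera, Velocity.
  Pose's other parents are Radar, Velocity.
  Beacon's other parent is Velocity.
  Lidar's other parents are Beacon, Heading, Pose.
  Odometry also has parents Altitude, Beacon, Camera, GPS, MapMatch.
  WheelEnc's other parents are Heading, MapMatch.
  Sonar also has parents Lidar, MapMatch, Odometry, Radar, Velocity, WheelEnc.
MB(IMU) = {Altitude, Beacon, Camera, GPS, Heading, Lidar, MapMatch, Odometry, Pose, Radar, Sonar, Velocity, WheelEnc}, which has 13 nodes.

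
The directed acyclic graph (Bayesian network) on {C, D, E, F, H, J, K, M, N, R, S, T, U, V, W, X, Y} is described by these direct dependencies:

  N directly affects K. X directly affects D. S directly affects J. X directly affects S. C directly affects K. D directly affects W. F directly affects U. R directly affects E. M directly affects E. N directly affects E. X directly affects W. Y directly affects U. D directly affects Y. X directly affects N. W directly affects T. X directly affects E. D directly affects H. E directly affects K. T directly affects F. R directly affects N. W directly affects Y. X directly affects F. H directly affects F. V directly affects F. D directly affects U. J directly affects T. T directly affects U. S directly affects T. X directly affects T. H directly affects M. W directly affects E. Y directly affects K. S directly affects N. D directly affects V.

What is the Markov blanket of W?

{D, E, J, M, N, R, S, T, X, Y}

Pa(W) = {D, X}.
W has children E, T, Y.
Other parents of W's children:
  T: J, S, X
  Y: D
  E: M, N, R, X
Taking the union gives {D, E, J, M, N, R, S, T, X, Y}.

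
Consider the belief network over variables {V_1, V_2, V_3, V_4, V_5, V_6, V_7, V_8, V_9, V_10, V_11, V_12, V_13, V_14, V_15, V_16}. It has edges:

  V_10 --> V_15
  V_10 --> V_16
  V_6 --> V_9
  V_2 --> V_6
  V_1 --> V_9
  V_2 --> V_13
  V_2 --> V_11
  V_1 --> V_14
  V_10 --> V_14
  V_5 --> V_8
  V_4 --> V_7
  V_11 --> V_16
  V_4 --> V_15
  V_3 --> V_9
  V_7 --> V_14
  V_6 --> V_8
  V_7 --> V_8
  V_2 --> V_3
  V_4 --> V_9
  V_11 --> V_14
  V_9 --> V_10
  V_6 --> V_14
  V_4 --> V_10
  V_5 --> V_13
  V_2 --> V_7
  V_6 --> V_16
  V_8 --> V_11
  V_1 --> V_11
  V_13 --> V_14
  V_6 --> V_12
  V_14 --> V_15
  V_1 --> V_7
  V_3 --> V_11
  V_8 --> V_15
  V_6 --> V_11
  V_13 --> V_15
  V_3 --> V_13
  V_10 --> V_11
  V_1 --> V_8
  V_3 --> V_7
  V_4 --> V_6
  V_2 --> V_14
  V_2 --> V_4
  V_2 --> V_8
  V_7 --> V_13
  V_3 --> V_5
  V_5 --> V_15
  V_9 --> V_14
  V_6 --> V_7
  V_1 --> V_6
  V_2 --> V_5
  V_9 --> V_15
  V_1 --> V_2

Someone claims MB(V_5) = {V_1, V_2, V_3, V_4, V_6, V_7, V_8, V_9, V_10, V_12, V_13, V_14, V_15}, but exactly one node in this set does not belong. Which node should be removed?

V_12

V_5's parents: V_2, V_3.
V_5 has children V_8, V_13, V_15.
For each child, the remaining parents (spouses of V_5):
  parents(V_8) \ {V_5} = {V_1, V_2, V_6, V_7}.
  V_13's other parents are V_2, V_3, V_7.
  parents(V_15) \ {V_5} = {V_4, V_8, V_9, V_10, V_13, V_14}.
MB(V_5) = {V_1, V_2, V_3, V_4, V_6, V_7, V_8, V_9, V_10, V_13, V_14, V_15}.
V_12 is neither a parent, child, nor co-parent of V_5, so it does not belong.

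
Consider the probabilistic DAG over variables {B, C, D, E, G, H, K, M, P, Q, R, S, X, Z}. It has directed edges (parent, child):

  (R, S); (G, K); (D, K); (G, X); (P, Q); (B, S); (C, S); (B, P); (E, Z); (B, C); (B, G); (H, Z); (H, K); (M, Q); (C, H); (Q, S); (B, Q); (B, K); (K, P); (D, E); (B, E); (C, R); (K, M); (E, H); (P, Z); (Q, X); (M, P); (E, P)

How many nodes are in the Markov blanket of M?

M's children: P, Q.
Pa(M) = {K}.
Parents of each child, excluding M:
  parents(P) \ {M} = {B, E, K}.
  parents(Q) \ {M} = {B, P}.
MB(M) = {B, E, K, P, Q}, which has 5 nodes.

5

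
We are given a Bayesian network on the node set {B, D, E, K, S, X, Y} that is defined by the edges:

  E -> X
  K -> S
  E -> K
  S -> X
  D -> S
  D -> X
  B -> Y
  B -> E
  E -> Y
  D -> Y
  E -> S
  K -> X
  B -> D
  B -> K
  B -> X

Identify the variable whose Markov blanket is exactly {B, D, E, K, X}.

S

The target node must have every member of {B, D, E, K, X} as a parent, child, or co-parent, and no others.
Parents of S: D, E, K; children: X; co-parents: B, D, E, K.
These exactly cover the given set, so the node is S.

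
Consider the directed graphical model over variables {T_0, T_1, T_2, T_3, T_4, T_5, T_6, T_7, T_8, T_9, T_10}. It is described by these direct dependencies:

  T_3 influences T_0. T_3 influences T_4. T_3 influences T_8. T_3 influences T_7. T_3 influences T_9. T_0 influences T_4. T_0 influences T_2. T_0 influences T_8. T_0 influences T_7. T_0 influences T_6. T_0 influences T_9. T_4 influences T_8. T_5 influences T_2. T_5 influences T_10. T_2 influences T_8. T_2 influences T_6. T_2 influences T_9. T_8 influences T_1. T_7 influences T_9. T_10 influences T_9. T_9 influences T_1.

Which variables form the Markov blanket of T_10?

{T_0, T_2, T_3, T_5, T_7, T_9}

By definition, MB(T_10) is built from T_10's parents, T_10's children, and the co-parents of T_10.
T_10 has parent T_5.
Ch(T_10) = {T_9}.
Parents of each child, excluding T_10:
  T_9's other parents are T_0, T_2, T_3, T_7.
Union: {T_5} ∪ {T_9} ∪ {T_0, T_2, T_3, T_7} = {T_0, T_2, T_3, T_5, T_7, T_9}.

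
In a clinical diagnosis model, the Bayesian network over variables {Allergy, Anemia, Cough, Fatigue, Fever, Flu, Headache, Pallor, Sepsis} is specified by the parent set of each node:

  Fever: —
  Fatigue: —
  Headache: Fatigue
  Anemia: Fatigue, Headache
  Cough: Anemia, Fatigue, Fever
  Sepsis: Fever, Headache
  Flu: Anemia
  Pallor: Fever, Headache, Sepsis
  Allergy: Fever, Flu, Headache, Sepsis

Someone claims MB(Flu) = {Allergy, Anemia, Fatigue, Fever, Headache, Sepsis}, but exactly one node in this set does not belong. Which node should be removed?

Flu's parents: Anemia.
Ch(Flu) = {Allergy}.
Co-parents of Flu (other parents of its children):
  Allergy's other parents are Fever, Headache, Sepsis.
MB(Flu) = {Allergy, Anemia, Fever, Headache, Sepsis}.
Fatigue is neither a parent, child, nor co-parent of Flu, so it does not belong.

Fatigue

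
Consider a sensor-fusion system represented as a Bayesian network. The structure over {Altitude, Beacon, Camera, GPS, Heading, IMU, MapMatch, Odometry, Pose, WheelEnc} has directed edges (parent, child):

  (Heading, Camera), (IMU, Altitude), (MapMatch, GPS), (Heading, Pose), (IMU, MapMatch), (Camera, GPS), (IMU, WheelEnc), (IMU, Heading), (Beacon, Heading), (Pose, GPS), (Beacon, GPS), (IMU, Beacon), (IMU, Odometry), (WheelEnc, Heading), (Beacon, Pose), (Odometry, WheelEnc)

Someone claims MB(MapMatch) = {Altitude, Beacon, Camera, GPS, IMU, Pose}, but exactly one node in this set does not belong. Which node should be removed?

The Markov blanket of a node is its parents, its children, and the other parents of its children.
Parents of MapMatch: IMU.
Ch(MapMatch) = {GPS}.
For each child, the remaining parents (spouses of MapMatch):
  parents(GPS) \ {MapMatch} = {Beacon, Camera, Pose}.
MB(MapMatch) = {Beacon, Camera, GPS, IMU, Pose}.
Altitude is neither a parent, child, nor co-parent of MapMatch, so it does not belong.

Altitude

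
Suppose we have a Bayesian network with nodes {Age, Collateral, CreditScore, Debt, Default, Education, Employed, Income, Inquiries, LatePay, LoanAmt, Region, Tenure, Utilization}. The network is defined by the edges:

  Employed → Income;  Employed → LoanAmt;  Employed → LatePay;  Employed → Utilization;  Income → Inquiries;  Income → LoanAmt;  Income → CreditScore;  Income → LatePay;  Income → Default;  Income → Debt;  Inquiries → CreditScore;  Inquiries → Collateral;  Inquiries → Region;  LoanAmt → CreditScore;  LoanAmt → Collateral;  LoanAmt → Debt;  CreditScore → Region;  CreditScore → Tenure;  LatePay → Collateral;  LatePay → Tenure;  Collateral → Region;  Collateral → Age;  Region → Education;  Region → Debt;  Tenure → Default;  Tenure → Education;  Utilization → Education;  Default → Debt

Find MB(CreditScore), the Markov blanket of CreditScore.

By definition, MB(CreditScore) is built from CreditScore's parents, CreditScore's children, and the co-parents of CreditScore.
Parents of CreditScore: Income, Inquiries, LoanAmt.
Children of CreditScore: Region, Tenure.
Other parents of CreditScore's children:
  Region's other parents are Collateral, Inquiries.
  Tenure's other parent is LatePay.
So the Markov blanket of CreditScore is {Collateral, Income, Inquiries, LatePay, LoanAmt, Region, Tenure}.

{Collateral, Income, Inquiries, LatePay, LoanAmt, Region, Tenure}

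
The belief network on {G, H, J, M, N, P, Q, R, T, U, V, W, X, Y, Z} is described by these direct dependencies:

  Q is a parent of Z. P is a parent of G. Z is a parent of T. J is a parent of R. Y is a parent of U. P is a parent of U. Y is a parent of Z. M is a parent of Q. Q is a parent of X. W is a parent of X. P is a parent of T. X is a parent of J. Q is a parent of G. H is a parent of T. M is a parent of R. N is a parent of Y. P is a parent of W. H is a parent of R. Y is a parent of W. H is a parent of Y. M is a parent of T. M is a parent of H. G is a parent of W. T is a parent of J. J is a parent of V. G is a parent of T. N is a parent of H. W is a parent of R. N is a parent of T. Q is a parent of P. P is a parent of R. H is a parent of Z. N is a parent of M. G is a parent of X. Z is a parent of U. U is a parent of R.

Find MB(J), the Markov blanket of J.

Parents of J: T, X.
Ch(J) = {R, V}.
Other parents of J's children:
  R: H, M, P, U, W
  V: —
Union: {T, X} ∪ {R, V} ∪ {H, M, P, U, W} = {H, M, P, R, T, U, V, W, X}.

{H, M, P, R, T, U, V, W, X}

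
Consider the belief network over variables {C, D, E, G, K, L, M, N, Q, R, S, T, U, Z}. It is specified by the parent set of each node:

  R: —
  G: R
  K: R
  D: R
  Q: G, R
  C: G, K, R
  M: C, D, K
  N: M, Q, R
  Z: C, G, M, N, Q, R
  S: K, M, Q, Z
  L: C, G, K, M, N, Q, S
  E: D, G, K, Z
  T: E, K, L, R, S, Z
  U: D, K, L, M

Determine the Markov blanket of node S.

{C, E, G, K, L, M, N, Q, R, T, Z}

The Markov blanket of a node is its parents, its children, and the other parents of its children.
Parents of S: K, M, Q, Z.
Children of S: L, T.
Other parents of S's children:
  L: C, G, K, M, N, Q
  T: E, K, L, R, Z
So the Markov blanket of S is {C, E, G, K, L, M, N, Q, R, T, Z}.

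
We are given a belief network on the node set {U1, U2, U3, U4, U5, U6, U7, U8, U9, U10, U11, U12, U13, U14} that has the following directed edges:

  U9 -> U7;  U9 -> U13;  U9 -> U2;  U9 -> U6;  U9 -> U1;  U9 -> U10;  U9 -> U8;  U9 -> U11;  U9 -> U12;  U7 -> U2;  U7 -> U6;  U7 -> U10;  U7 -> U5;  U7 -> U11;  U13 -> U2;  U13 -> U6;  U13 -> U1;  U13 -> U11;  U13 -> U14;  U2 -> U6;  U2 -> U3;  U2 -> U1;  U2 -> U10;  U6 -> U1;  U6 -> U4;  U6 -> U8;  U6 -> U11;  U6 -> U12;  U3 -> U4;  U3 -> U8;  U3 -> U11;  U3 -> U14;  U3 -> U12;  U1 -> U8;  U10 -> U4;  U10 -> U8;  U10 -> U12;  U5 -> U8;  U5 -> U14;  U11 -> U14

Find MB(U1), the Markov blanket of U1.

{U2, U3, U5, U6, U8, U9, U10, U13}

Recall MB(v) = parents ∪ children ∪ spouses, where spouses are the other parents of v's children.
Ch(U1) = {U8}.
Parents of U1: U2, U6, U9, U13.
Co-parents of U1 (other parents of its children):
  U8: U3, U5, U6, U9, U10
MB(U1) = {U2, U3, U5, U6, U8, U9, U10, U13}.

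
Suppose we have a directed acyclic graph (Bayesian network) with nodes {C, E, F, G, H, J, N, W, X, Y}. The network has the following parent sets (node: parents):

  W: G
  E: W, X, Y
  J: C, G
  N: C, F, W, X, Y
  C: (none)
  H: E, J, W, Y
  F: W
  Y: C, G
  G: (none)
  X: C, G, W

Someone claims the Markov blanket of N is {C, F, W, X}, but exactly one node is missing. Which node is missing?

A node's Markov blanket = Pa ∪ Ch ∪ (parents of Ch other than the node itself).
Parents of N: C, F, W, X, Y.
N has no children.
N has no children, so there are no co-parents.
MB(N) = {C, F, W, X, Y}.
Comparing with the claimed set, Y is missing.

Y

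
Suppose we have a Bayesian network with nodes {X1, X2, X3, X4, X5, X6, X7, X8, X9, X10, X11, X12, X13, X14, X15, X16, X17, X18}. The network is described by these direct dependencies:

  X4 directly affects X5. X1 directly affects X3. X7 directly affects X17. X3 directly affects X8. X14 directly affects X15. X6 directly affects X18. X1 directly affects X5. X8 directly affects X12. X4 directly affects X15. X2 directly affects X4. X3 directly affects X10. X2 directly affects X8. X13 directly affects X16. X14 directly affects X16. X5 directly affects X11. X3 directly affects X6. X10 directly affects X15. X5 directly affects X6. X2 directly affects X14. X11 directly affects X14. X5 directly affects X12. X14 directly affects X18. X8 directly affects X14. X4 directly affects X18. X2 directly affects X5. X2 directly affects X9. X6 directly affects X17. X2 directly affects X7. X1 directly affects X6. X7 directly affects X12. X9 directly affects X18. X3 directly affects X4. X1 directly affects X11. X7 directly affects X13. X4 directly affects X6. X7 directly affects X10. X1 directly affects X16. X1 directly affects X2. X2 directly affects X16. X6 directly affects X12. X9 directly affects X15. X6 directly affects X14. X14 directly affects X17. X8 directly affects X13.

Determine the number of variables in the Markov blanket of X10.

X10's parents: X3, X7.
X10's children: X15.
Co-parents of X10 (other parents of its children):
  X15: X4, X9, X14
MB(X10) = {X3, X4, X7, X9, X14, X15}, which has 6 nodes.

6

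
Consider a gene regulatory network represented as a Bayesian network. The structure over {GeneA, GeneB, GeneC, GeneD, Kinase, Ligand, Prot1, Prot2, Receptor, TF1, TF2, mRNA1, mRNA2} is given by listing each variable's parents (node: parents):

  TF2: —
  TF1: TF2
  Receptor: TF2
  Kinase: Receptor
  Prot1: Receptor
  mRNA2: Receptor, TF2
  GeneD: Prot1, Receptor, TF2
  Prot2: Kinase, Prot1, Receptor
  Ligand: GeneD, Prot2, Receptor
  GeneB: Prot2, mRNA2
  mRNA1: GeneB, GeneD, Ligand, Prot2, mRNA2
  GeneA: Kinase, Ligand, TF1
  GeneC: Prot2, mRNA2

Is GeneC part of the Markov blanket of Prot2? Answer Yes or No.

Yes

GeneC is a child of Prot2.
So GeneC ∈ MB(Prot2).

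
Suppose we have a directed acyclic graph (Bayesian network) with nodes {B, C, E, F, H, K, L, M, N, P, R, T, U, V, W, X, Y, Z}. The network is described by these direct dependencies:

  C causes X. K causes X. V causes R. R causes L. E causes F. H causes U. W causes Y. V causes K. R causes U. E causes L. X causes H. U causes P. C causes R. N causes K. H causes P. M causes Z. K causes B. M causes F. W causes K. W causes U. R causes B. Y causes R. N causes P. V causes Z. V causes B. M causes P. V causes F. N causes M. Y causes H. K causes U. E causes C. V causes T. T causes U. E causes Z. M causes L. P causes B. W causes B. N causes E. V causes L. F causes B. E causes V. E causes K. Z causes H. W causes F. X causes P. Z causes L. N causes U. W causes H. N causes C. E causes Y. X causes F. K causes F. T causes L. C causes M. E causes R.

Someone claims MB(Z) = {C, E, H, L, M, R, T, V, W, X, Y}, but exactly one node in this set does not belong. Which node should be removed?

Children of Z: H, L.
Pa(Z) = {E, M, V}.
For each child, the remaining parents (spouses of Z):
  L also has parents E, M, R, T, V.
  H also has parents W, X, Y.
MB(Z) = {E, H, L, M, R, T, V, W, X, Y}.
C is neither a parent, child, nor co-parent of Z, so it does not belong.

C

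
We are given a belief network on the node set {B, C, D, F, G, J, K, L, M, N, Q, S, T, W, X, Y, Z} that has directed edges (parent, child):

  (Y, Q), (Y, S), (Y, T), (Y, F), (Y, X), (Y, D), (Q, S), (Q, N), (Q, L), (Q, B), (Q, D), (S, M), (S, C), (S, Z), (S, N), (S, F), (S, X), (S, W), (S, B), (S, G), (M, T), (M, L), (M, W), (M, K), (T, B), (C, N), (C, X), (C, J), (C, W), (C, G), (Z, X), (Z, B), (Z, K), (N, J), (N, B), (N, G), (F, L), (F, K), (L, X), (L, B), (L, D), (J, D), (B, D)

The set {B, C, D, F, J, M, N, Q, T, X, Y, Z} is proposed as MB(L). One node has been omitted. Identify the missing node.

S

L's children: B, D, X.
L has parents F, M, Q.
Other parents of L's children:
  parents(X) \ {L} = {C, S, Y, Z}.
  B's other parents are N, Q, S, T, Z.
  D's other parents are B, J, Q, Y.
MB(L) = {B, C, D, F, J, M, N, Q, S, T, X, Y, Z}.
Comparing with the claimed set, S is missing.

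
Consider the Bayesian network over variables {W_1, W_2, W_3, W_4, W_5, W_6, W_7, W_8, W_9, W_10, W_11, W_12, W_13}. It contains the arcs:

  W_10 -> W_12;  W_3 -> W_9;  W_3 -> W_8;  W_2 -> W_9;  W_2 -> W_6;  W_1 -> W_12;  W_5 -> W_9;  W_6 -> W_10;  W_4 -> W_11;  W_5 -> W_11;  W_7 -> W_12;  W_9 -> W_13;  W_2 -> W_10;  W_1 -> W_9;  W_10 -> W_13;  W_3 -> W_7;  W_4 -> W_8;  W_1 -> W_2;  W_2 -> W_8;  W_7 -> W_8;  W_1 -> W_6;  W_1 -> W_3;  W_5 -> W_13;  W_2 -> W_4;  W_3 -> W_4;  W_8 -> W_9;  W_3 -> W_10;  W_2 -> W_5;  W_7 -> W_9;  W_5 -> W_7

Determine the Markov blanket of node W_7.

Parents of W_7: W_3, W_5.
Children of W_7: W_8, W_9, W_12.
Parents of each child, excluding W_7:
  parents(W_8) \ {W_7} = {W_2, W_3, W_4}.
  parents(W_9) \ {W_7} = {W_1, W_2, W_3, W_5, W_8}.
  W_12 also has parents W_1, W_10.
Taking the union gives {W_1, W_2, W_3, W_4, W_5, W_8, W_9, W_10, W_12}.

{W_1, W_2, W_3, W_4, W_5, W_8, W_9, W_10, W_12}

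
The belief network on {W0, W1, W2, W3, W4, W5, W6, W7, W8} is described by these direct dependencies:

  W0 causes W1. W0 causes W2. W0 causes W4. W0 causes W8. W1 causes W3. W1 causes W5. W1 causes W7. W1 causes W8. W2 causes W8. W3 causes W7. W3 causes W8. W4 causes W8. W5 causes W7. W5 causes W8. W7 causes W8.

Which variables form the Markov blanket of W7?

Parents of W7: W1, W3, W5.
Ch(W7) = {W8}.
Parents of each child, excluding W7:
  W8's other parents are W0, W1, W2, W3, W4, W5.
MB(W7) = {W0, W1, W2, W3, W4, W5, W8}.

{W0, W1, W2, W3, W4, W5, W8}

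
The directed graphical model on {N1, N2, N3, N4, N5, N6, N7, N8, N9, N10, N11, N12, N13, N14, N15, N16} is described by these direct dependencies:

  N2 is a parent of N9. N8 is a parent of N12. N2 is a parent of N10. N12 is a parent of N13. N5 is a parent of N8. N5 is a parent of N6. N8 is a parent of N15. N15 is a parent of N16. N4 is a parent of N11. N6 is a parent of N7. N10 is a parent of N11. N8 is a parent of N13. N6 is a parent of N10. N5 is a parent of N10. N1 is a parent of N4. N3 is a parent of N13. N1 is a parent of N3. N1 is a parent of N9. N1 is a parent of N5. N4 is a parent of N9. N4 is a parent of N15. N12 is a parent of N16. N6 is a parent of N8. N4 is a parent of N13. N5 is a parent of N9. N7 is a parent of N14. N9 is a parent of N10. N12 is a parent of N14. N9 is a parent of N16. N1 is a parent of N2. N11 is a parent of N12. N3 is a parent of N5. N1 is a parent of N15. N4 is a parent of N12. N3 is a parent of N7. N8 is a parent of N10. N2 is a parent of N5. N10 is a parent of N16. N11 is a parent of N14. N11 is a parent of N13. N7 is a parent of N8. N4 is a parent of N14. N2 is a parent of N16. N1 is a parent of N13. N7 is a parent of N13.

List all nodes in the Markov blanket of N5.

{N1, N2, N3, N4, N6, N7, N8, N9, N10}

Pa(N5) = {N1, N2, N3}.
Ch(N5) = {N6, N8, N9, N10}.
Parents of each child, excluding N5:
  N6 has no other parent.
  N8 also has parents N6, N7.
  N9's other parents are N1, N2, N4.
  N10 also has parents N2, N6, N8, N9.
Union: {N1, N2, N3} ∪ {N6, N8, N9, N10} ∪ {N1, N2, N4, N6, N7, N8, N9} = {N1, N2, N3, N4, N6, N7, N8, N9, N10}.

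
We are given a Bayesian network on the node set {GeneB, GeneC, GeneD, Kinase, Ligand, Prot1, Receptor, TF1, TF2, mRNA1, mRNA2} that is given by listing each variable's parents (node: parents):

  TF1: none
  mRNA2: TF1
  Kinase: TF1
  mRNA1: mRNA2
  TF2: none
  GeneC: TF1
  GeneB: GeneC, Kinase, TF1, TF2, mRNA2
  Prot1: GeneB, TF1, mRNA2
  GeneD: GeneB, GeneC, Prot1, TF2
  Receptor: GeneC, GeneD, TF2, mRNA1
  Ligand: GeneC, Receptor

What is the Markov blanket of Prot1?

{GeneB, GeneC, GeneD, TF1, TF2, mRNA2}

A node's Markov blanket = Pa ∪ Ch ∪ (parents of Ch other than the node itself).
Pa(Prot1) = {GeneB, TF1, mRNA2}.
Prot1 has child GeneD.
For each child, the remaining parents (spouses of Prot1):
  GeneD: GeneB, GeneC, TF2
MB(Prot1) = {GeneB, GeneC, GeneD, TF1, TF2, mRNA2}.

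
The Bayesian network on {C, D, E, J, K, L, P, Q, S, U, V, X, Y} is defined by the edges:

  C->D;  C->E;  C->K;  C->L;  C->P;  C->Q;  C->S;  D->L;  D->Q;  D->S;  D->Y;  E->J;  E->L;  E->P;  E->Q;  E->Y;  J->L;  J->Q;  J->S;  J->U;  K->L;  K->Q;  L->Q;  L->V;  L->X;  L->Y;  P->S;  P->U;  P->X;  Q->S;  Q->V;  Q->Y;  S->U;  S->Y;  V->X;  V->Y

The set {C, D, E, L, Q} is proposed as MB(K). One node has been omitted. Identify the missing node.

Ch(K) = {L, Q}.
Pa(K) = {C}.
For each child, the remaining parents (spouses of K):
  parents(L) \ {K} = {C, D, E, J}.
  Q's other parents are C, D, E, J, L.
MB(K) = {C, D, E, J, L, Q}.
Comparing with the claimed set, J is missing.

J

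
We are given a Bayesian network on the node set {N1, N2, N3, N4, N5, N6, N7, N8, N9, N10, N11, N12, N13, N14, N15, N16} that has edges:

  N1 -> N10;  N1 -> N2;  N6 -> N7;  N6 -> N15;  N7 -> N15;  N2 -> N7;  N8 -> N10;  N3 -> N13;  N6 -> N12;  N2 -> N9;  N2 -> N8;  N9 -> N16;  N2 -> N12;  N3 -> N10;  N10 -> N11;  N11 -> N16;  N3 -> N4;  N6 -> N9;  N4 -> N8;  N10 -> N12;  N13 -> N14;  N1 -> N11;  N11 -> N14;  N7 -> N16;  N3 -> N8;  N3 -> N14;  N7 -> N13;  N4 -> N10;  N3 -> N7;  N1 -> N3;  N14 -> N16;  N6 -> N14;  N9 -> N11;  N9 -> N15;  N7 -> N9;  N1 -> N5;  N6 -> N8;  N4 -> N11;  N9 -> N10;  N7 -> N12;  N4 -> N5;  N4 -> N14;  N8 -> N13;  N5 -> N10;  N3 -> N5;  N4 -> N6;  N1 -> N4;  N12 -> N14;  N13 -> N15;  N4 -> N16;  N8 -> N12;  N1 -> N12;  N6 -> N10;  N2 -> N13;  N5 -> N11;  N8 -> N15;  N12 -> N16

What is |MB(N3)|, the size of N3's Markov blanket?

A node's Markov blanket = Pa ∪ Ch ∪ (parents of Ch other than the node itself).
Parents of N3: N1.
Ch(N3) = {N4, N5, N7, N8, N10, N13, N14}.
Other parents of N3's children:
  N4's other parent is N1.
  N5 also has parents N1, N4.
  N7's other parents are N2, N6.
  N8 also has parents N2, N4, N6.
  parents(N10) \ {N3} = {N1, N4, N5, N6, N8, N9}.
  N13 also has parents N2, N7, N8.
  parents(N14) \ {N3} = {N4, N6, N11, N12, N13}.
MB(N3) = {N1, N2, N4, N5, N6, N7, N8, N9, N10, N11, N12, N13, N14}, which has 13 nodes.

13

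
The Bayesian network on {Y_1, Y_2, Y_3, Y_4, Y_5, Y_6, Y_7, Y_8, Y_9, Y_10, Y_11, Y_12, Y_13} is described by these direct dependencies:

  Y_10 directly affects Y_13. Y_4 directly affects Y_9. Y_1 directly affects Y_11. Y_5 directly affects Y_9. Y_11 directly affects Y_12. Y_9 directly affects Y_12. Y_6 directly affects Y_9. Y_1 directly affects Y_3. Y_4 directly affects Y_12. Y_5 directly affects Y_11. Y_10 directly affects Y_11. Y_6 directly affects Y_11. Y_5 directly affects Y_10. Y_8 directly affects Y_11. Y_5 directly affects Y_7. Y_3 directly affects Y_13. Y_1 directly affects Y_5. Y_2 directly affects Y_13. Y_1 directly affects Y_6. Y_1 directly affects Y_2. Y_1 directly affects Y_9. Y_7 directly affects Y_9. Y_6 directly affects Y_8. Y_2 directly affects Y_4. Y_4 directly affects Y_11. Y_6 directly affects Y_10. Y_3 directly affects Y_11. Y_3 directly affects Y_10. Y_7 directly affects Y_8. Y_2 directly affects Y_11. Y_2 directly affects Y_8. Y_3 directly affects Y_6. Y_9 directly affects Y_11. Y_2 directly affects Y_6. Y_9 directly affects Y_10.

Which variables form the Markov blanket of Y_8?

{Y_1, Y_2, Y_3, Y_4, Y_5, Y_6, Y_7, Y_9, Y_10, Y_11}

Pa(Y_8) = {Y_2, Y_6, Y_7}.
Children of Y_8: Y_11.
For each child, the remaining parents (spouses of Y_8):
  Y_11: Y_1, Y_2, Y_3, Y_4, Y_5, Y_6, Y_9, Y_10
Taking the union gives {Y_1, Y_2, Y_3, Y_4, Y_5, Y_6, Y_7, Y_9, Y_10, Y_11}.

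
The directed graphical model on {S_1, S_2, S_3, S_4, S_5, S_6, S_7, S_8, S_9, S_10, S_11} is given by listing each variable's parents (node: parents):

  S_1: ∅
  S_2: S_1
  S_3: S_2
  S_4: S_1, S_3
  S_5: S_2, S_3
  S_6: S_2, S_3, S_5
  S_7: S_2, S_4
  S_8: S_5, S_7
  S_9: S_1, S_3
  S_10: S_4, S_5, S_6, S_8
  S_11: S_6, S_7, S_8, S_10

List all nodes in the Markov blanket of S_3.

{S_1, S_2, S_4, S_5, S_6, S_9}

A node's Markov blanket = Pa ∪ Ch ∪ (parents of Ch other than the node itself).
Children of S_3: S_4, S_5, S_6, S_9.
Parents of S_3: S_2.
Other parents of S_3's children:
  S_4 also has parent S_1.
  S_5 also has parent S_2.
  S_6's other parents are S_2, S_5.
  parents(S_9) \ {S_3} = {S_1}.
Union: {S_2} ∪ {S_4, S_5, S_6, S_9} ∪ {S_1, S_2, S_5} = {S_1, S_2, S_4, S_5, S_6, S_9}.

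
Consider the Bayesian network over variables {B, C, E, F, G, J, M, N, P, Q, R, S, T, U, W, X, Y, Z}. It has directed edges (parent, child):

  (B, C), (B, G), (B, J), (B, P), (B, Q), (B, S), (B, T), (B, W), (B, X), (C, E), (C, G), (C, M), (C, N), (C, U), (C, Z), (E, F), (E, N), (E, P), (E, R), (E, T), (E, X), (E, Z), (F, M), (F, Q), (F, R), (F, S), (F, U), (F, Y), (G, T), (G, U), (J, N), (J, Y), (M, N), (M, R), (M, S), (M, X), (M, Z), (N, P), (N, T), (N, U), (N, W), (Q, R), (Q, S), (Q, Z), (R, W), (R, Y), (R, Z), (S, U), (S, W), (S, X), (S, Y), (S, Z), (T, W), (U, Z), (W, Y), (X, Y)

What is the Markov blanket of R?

Recall MB(v) = parents ∪ children ∪ spouses, where spouses are the other parents of v's children.
Pa(R) = {E, F, M, Q}.
R has children W, Y, Z.
Parents of each child, excluding R:
  W's other parents are B, N, S, T.
  Y also has parents F, J, S, W, X.
  Z also has parents C, E, M, Q, S, U.
Taking the union gives {B, C, E, F, J, M, N, Q, S, T, U, W, X, Y, Z}.

{B, C, E, F, J, M, N, Q, S, T, U, W, X, Y, Z}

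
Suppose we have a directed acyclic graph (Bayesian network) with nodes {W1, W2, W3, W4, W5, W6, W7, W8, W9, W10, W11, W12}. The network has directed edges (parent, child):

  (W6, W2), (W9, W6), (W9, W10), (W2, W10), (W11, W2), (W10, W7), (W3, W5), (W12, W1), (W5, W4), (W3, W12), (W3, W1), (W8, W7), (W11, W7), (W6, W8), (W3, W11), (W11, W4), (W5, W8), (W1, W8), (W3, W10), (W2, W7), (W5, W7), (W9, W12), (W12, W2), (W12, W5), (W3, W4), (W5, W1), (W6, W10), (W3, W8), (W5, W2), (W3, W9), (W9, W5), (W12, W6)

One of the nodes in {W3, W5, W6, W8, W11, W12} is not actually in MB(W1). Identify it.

W11

Children of W1: W8.
W1's parents: W3, W5, W12.
Parents of each child, excluding W1:
  parents(W8) \ {W1} = {W3, W5, W6}.
MB(W1) = {W3, W5, W6, W8, W12}.
W11 is neither a parent, child, nor co-parent of W1, so it does not belong.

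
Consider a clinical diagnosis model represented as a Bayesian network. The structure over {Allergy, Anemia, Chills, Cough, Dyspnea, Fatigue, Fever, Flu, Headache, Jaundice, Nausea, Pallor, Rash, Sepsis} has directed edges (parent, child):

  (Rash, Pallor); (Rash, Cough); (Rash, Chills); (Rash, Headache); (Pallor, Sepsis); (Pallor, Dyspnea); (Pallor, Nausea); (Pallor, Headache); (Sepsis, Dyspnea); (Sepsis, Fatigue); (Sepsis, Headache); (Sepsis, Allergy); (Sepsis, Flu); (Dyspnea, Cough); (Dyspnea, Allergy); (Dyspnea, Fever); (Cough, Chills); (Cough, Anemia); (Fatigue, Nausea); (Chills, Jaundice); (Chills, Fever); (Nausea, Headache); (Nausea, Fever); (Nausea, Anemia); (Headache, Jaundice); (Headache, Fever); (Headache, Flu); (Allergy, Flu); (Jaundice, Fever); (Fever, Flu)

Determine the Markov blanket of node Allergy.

Recall MB(v) = parents ∪ children ∪ spouses, where spouses are the other parents of v's children.
Pa(Allergy) = {Dyspnea, Sepsis}.
Allergy has child Flu.
Parents of each child, excluding Allergy:
  parents(Flu) \ {Allergy} = {Fever, Headache, Sepsis}.
MB(Allergy) = {Dyspnea, Fever, Flu, Headache, Sepsis}.

{Dyspnea, Fever, Flu, Headache, Sepsis}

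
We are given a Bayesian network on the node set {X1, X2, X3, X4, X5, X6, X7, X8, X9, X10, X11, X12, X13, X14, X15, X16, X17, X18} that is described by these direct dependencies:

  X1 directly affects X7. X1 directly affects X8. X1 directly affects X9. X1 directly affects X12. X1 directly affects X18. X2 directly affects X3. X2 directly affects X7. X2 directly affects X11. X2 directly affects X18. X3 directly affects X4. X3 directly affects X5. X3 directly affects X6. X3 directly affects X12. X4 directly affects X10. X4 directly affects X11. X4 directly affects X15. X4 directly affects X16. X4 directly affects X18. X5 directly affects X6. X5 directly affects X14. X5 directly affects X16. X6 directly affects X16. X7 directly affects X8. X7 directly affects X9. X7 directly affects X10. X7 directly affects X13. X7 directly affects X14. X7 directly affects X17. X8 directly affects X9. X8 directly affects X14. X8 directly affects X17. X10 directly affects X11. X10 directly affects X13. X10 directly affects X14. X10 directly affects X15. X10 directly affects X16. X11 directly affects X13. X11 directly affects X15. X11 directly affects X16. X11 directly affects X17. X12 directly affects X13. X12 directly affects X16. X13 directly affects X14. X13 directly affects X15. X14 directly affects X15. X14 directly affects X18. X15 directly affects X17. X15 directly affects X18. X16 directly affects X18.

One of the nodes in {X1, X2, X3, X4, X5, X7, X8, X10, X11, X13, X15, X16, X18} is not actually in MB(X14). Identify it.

The Markov blanket of a node is its parents, its children, and the other parents of its children.
Pa(X14) = {X5, X7, X8, X10, X13}.
Ch(X14) = {X15, X18}.
Co-parents of X14 (other parents of its children):
  parents(X15) \ {X14} = {X4, X10, X11, X13}.
  X18 also has parents X1, X2, X4, X15, X16.
MB(X14) = {X1, X2, X4, X5, X7, X8, X10, X11, X13, X15, X16, X18}.
X3 is neither a parent, child, nor co-parent of X14, so it does not belong.

X3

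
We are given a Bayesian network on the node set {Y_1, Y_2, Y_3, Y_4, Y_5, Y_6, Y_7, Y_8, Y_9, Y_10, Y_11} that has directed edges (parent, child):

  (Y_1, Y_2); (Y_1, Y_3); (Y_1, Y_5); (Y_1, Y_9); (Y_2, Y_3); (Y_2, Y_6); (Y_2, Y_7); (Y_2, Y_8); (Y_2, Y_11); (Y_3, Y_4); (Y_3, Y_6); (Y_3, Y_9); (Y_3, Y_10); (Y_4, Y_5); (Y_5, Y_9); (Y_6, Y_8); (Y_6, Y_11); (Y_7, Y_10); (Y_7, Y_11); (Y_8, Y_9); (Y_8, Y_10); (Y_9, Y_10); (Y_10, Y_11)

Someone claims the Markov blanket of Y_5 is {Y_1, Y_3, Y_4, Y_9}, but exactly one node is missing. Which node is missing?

The Markov blanket of a node is its parents, its children, and the other parents of its children.
Ch(Y_5) = {Y_9}.
Parents of Y_5: Y_1, Y_4.
For each child, the remaining parents (spouses of Y_5):
  Y_9 also has parents Y_1, Y_3, Y_8.
MB(Y_5) = {Y_1, Y_3, Y_4, Y_8, Y_9}.
Comparing with the claimed set, Y_8 is missing.

Y_8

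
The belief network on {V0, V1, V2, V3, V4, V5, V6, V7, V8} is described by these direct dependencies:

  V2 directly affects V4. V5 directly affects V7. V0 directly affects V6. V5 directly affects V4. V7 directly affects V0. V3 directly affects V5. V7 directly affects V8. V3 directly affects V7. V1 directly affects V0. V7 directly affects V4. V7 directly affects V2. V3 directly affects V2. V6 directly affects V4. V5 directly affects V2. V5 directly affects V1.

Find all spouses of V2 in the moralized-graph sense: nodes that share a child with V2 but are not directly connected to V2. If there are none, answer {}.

{V6}

Children of V2: V4.
  V4: V5, V6, V7
Excluding nodes already adjacent to V2 (V3, V4, V5, V7), the co-parent-only contribution is {V6}.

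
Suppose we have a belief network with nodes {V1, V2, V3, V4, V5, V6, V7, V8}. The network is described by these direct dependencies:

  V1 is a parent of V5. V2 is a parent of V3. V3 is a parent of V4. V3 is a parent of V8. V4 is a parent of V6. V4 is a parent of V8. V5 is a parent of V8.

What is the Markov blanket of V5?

Recall MB(v) = parents ∪ children ∪ spouses, where spouses are the other parents of v's children.
Pa(V5) = {V1}.
Children of V5: V8.
Parents of each child, excluding V5:
  parents(V8) \ {V5} = {V3, V4}.
MB(V5) = {V1, V3, V4, V8}.

{V1, V3, V4, V8}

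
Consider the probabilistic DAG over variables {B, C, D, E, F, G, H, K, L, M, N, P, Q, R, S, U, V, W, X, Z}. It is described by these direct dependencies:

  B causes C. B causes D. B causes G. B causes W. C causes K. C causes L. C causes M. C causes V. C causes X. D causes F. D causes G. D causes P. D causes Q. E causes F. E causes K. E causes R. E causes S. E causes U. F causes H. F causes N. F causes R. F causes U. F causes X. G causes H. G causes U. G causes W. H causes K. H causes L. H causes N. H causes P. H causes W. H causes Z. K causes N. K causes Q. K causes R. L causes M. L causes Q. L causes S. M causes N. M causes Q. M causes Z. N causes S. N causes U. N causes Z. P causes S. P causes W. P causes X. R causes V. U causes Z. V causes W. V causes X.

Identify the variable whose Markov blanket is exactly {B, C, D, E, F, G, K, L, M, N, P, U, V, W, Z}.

H

The target node must have every member of {B, C, D, E, F, G, K, L, M, N, P, U, V, W, Z} as a parent, child, or co-parent, and no others.
Parents of H: F, G; children: K, L, N, P, W, Z; co-parents: B, C, D, E, F, G, K, M, N, P, U, V.
These exactly cover the given set, so the node is H.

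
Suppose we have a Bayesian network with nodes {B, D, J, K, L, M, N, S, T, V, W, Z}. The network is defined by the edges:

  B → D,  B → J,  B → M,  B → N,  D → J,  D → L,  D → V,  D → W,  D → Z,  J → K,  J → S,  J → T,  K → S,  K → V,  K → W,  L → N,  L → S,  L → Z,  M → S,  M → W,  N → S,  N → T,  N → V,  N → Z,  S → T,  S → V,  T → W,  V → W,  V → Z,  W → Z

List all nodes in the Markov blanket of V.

V's parents: D, K, N, S.
Ch(V) = {W, Z}.
For each child, the remaining parents (spouses of V):
  W: D, K, M, T
  Z: D, L, N, W
Taking the union gives {D, K, L, M, N, S, T, W, Z}.

{D, K, L, M, N, S, T, W, Z}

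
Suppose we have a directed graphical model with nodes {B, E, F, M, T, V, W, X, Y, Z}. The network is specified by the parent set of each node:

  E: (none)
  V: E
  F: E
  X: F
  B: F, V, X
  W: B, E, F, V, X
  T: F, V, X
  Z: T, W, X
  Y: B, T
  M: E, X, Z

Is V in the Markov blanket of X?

Yes

V is a co-parent of X: both are parents of B, W, T.
So V ∈ MB(X).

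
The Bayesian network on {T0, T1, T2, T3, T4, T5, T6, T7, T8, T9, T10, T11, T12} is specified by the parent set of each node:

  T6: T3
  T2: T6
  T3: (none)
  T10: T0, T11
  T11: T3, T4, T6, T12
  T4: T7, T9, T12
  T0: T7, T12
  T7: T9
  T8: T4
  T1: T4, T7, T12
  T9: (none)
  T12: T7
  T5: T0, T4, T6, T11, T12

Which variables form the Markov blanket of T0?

Parents of T0: T7, T12.
T0's children: T5, T10.
Other parents of T0's children:
  parents(T5) \ {T0} = {T4, T6, T11, T12}.
  T10's other parent is T11.
Union: {T7, T12} ∪ {T5, T10} ∪ {T4, T6, T11, T12} = {T4, T5, T6, T7, T10, T11, T12}.

{T4, T5, T6, T7, T10, T11, T12}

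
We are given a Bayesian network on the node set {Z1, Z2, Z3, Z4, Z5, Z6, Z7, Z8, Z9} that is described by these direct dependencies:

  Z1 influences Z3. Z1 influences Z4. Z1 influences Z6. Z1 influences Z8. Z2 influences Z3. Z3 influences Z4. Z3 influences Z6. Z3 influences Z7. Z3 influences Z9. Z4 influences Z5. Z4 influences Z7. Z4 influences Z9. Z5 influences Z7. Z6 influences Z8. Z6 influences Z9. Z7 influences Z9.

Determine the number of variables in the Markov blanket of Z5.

Recall MB(v) = parents ∪ children ∪ spouses, where spouses are the other parents of v's children.
Parents of Z5: Z4.
Children of Z5: Z7.
Parents of each child, excluding Z5:
  Z7: Z3, Z4
MB(Z5) = {Z3, Z4, Z7}, which has 3 nodes.

3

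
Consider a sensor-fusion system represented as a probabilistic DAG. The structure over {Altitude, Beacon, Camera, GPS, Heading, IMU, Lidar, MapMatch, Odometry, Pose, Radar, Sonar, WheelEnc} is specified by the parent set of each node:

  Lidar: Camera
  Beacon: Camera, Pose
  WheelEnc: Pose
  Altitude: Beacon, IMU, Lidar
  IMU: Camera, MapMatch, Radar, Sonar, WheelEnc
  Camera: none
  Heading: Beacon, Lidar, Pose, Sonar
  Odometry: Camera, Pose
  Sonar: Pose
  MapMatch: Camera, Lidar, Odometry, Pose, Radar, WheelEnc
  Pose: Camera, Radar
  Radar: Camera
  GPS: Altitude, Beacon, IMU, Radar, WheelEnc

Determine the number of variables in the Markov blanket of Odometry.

Odometry has child MapMatch.
Pa(Odometry) = {Camera, Pose}.
Parents of each child, excluding Odometry:
  parents(MapMatch) \ {Odometry} = {Camera, Lidar, Pose, Radar, WheelEnc}.
MB(Odometry) = {Camera, Lidar, MapMatch, Pose, Radar, WheelEnc}, which has 6 nodes.

6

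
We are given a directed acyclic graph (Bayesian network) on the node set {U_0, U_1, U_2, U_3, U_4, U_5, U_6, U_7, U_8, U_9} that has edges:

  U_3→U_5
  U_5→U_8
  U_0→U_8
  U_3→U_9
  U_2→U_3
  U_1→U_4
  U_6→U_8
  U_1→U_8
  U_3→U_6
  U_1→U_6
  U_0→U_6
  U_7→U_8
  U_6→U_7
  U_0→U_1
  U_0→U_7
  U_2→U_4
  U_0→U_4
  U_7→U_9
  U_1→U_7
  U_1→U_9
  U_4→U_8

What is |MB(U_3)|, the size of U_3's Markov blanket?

7

U_3 has children U_5, U_6, U_9.
U_3 has parent U_2.
Co-parents of U_3 (other parents of its children):
  U_5 has no other parent.
  parents(U_6) \ {U_3} = {U_0, U_1}.
  U_9 also has parents U_1, U_7.
MB(U_3) = {U_0, U_1, U_2, U_5, U_6, U_7, U_9}, which has 7 nodes.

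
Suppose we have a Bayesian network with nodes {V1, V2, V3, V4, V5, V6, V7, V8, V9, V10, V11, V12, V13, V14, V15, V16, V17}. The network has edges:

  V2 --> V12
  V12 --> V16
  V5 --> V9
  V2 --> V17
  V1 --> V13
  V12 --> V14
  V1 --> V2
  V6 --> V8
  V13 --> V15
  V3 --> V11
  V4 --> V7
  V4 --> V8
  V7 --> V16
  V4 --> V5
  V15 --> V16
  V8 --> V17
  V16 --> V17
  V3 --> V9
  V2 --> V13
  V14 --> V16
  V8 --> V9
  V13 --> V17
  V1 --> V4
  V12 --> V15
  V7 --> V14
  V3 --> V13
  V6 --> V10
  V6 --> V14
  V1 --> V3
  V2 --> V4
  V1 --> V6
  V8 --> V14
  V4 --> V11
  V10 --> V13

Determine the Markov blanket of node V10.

The Markov blanket of a node is its parents, its children, and the other parents of its children.
V10 has parent V6.
Children of V10: V13.
Co-parents of V10 (other parents of its children):
  V13 also has parents V1, V2, V3.
Taking the union gives {V1, V2, V3, V6, V13}.

{V1, V2, V3, V6, V13}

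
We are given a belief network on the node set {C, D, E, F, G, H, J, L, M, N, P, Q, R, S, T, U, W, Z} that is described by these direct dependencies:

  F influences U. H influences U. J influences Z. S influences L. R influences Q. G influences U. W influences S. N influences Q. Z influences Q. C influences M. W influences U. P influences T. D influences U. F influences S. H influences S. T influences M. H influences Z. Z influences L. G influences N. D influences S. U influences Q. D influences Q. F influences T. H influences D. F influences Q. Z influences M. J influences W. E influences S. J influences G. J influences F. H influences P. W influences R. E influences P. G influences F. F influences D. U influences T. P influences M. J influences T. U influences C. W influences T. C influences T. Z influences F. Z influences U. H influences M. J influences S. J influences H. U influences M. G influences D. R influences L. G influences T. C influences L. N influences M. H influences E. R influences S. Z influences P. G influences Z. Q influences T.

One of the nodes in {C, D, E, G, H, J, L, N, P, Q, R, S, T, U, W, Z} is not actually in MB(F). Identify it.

The Markov blanket of a node is its parents, its children, and the other parents of its children.
F's parents: G, J, Z.
F's children: D, Q, S, T, U.
Other parents of F's children:
  parents(D) \ {F} = {G, H}.
  parents(U) \ {F} = {D, G, H, W, Z}.
  S's other parents are D, E, H, J, R, W.
  Q's other parents are D, N, R, U, Z.
  T also has parents C, G, J, P, Q, U, W.
MB(F) = {C, D, E, G, H, J, N, P, Q, R, S, T, U, W, Z}.
L is neither a parent, child, nor co-parent of F, so it does not belong.

L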